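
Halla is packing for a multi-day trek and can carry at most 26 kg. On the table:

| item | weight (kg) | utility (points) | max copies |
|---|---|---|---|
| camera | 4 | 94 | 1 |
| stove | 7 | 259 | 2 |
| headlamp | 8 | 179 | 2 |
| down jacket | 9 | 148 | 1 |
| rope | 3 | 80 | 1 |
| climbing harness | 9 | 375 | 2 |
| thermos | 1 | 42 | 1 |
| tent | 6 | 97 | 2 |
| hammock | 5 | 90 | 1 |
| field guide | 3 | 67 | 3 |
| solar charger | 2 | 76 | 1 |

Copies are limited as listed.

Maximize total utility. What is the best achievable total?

1051

Taking the top-ratio items first gives rope + 2×climbing harness + thermos + solar charger for 948 (24 kg).
The 5 kg tied up in rope and solar charger is better spent on stove — total rises to 1051 (26 kg).
No other feasible combination exceeds 1051.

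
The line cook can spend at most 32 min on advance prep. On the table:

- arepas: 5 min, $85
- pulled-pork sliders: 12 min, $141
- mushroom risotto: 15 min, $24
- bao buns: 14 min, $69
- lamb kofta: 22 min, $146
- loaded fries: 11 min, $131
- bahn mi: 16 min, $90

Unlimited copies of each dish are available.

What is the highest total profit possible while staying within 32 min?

Ranking by ratio (profit/min): arepas 17.00, loaded fries 11.91, pulled-pork sliders 11.75, lamb kofta 6.64.
Taking 6×arepas: 30 min used, 510 in profit.
Nothing else within 32 min beats 510.

510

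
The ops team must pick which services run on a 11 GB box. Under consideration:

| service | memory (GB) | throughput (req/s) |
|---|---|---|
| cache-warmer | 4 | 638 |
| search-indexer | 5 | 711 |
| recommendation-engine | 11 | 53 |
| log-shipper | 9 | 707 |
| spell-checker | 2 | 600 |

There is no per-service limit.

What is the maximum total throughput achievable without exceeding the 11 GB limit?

The ratio ordering already packs tightly: 5×spell-checker, 10 GB, 3000.
The spare 1 GB is too small for any remaining service, and no exchange beats 3000.

3000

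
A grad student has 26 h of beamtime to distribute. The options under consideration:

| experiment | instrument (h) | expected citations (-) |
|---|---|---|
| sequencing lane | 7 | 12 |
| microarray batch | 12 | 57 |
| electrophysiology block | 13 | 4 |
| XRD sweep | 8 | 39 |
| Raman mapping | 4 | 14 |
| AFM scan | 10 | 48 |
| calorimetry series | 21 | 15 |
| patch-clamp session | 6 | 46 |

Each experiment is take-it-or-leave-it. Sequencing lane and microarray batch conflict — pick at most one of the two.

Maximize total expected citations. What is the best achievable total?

142

Ranking by ratio (expected citations/h): patch-clamp session 7.67, XRD sweep 4.88, AFM scan 4.80, microarray batch 4.75.
A density-first pass picks XRD sweep + AFM scan + patch-clamp session — 133 at 24 h.
The 10 h tied up in AFM scan is better spent on microarray batch — total rises to 142 (26 h).
Every other selection either busts 26 h or breaks a pairing rule or fails to beat 142.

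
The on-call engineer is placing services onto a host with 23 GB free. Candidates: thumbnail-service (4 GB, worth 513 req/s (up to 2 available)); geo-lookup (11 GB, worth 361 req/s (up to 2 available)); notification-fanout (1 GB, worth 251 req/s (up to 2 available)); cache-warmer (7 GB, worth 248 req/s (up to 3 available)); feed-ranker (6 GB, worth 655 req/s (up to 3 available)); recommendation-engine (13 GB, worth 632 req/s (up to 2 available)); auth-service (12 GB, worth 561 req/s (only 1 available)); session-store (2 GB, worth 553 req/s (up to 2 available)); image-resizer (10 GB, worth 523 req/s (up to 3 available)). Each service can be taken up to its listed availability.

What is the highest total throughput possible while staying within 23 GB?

By throughput per GB: session-store 276.50, notification-fanout 251.00, thumbnail-service 128.25, feed-ranker 109.17 lead.
The ratio heuristic lands on 2×thumbnail-service + 2×notification-fanout + feed-ranker + 2×session-store (3289) but leaves 3 GB idle.
The 4 GB tied up in thumbnail-service is better spent on feed-ranker — total rises to 3431 (22 GB).
That's the maximum — no swap from here does better than 3431.

3431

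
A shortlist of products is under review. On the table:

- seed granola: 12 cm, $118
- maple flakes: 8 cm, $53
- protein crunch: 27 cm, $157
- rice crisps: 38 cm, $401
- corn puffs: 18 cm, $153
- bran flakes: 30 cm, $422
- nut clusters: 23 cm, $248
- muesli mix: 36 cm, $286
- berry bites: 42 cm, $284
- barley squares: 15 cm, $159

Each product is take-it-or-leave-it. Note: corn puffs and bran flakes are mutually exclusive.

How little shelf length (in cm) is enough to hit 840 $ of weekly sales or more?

73

Look for the lowest-shelf combination reaching 840.
Taking seed granola + maple flakes + bran flakes + nut clusters gives 841 (≥ 840) for 73 cm.
No combination under 73 cm hits 840.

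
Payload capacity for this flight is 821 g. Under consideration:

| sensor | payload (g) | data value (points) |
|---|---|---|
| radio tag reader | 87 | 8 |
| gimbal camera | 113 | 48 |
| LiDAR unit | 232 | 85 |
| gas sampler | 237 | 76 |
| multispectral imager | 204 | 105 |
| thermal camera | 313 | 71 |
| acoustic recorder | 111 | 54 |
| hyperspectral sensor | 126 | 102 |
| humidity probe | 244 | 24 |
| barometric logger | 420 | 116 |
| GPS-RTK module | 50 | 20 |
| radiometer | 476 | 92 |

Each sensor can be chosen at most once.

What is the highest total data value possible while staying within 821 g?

394

Taking the top-ratio sensors first gives radio tag reader + gimbal camera + multispectral imager + acoustic recorder + hyperspectral sensor + GPS-RTK module for 337 (691 g).
Dropping radio tag reader and GPS-RTK module frees 137 g; slotting in LiDAR unit (232 g) lifts the total to 394 at 786 g.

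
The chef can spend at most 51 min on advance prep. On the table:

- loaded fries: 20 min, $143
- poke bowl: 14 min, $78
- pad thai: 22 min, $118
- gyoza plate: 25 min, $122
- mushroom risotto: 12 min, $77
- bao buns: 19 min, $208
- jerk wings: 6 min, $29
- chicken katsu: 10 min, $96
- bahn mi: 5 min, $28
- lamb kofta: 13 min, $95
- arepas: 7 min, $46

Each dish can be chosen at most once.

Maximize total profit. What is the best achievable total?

Taking the top-ratio dishes first gives bao buns + chicken katsu + lamb kofta + arepas for 445 (49 min).
Replace lamb kofta and arepas with loaded fries: the trade gains 2 net, giving 447 at 49 min.
An exhaustive check of the 2048 subsets confirms 447.

447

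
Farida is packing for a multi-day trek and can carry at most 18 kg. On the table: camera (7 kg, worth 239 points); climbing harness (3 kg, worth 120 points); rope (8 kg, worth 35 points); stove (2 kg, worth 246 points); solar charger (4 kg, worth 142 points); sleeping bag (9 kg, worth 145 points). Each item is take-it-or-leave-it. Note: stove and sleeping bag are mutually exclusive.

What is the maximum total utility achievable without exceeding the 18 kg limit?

Taking camera + climbing harness + stove + solar charger: 16 kg used, 747 in utility.

747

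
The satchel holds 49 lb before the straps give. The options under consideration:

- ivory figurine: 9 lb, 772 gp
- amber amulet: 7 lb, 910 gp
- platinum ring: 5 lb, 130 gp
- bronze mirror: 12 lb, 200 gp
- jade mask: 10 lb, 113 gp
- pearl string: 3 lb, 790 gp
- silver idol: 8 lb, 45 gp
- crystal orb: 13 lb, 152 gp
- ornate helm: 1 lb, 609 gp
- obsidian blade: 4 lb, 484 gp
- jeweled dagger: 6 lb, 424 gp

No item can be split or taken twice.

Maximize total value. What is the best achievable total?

Ivory figurine + amber amulet + platinum ring + bronze mirror + pearl string + ornate helm + obsidian blade + jeweled dagger uses 47 of the 49 lb and totals 4319.

4319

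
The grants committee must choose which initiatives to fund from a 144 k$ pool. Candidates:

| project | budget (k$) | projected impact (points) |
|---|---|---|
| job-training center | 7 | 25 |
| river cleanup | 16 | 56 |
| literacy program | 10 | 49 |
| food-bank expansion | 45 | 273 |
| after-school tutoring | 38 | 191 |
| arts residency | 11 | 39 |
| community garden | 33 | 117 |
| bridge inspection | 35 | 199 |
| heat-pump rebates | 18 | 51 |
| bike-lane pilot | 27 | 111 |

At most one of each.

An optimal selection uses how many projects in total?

Best achievable projected impact is 768.
river cleanup + literacy program + food-bank expansion + after-school tutoring + bridge inspection hits 768 at 144 k$.
All optima have 5 projects.

5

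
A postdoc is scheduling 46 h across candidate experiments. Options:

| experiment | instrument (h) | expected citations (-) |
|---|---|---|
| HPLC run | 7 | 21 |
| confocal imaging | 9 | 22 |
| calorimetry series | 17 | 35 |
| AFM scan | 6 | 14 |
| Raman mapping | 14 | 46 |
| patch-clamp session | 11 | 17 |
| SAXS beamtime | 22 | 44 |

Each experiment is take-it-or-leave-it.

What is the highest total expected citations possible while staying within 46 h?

The ratio heuristic lands on HPLC run + confocal imaging + AFM scan + Raman mapping (103) but leaves 10 h idle.
The 7 h tied up in HPLC run is better spent on calorimetry series — total rises to 117 (46 h).
Runner-up HPLC run + calorimetry series + AFM scan + Raman mapping tops out at 116.

117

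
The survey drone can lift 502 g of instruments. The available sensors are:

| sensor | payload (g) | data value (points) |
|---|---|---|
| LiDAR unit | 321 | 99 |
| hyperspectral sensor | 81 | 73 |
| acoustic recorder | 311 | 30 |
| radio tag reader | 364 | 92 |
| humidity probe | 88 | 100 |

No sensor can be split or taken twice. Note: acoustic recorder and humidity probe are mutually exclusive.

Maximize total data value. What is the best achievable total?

272

The ratio ordering already packs tightly: LiDAR unit + hyperspectral sensor + humidity probe, 490 g, 272.
Runner-up LiDAR unit + humidity probe tops out at 199.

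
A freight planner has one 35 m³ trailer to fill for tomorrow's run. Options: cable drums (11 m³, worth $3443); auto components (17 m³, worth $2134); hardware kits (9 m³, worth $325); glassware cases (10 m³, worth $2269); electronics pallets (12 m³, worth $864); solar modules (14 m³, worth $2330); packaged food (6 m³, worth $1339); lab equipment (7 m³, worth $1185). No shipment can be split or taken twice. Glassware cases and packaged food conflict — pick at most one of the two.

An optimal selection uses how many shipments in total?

Best achievable revenue is 8042.
cable drums + glassware cases + solar modules hits 8042 at 35 m³.
All optima have 3 shipments.

3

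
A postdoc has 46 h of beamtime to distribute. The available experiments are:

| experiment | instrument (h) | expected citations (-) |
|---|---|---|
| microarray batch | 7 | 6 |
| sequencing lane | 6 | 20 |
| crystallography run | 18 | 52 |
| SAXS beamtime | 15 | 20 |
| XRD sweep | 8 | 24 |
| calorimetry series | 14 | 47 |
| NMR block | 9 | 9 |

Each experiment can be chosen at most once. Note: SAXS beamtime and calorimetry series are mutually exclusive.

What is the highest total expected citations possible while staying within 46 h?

Ranking by ratio (expected citations/h): calorimetry series 3.36, sequencing lane 3.33, XRD sweep 3.00, crystallography run 2.89.
Taking sequencing lane + crystallography run + XRD sweep + calorimetry series: 46 h used, 143 in expected citations.
The closest alternative, microarray batch + sequencing lane + crystallography run + calorimetry series, reaches only 125.

143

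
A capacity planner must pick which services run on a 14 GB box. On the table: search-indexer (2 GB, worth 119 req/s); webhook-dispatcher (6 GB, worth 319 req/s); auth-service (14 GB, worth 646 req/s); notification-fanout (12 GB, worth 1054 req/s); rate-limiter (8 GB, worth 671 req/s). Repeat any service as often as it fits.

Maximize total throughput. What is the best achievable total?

1173

The ratio ordering already packs tightly: search-indexer + notification-fanout, 14 GB, 1173.
Every other selection either busts 14 GB or fails to beat 1173.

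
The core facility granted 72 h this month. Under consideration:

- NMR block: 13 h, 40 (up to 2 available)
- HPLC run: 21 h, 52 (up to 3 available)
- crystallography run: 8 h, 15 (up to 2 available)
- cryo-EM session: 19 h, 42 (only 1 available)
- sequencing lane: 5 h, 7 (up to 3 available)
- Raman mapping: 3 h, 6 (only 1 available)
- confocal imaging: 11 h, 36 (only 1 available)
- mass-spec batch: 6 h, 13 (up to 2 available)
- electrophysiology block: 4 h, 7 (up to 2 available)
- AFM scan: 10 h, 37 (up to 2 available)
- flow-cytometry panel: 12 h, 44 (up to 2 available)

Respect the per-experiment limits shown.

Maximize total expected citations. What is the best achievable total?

245

Filling by ratio: NMR block + Raman mapping + confocal imaging + 2×AFM scan + 2×flow-cytometry panel for 244, with 1 h left unused.
The 3 h tied up in Raman mapping is better spent on electrophysiology block — total rises to 245 (72 h).
Nothing else within 72 h beats 245.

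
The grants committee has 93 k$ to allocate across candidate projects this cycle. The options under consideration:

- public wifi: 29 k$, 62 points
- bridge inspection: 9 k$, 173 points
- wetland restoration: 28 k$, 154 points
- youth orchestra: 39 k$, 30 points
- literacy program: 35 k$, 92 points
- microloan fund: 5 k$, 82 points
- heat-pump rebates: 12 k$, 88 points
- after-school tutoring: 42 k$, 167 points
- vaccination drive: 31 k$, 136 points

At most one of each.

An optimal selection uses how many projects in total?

Best achievable projected impact is 633.
bridge inspection + wetland restoration + microloan fund + heat-pump rebates + vaccination drive hits 633 at 85 k$.
Any selection reaching 633 contains exactly 5 projects.

5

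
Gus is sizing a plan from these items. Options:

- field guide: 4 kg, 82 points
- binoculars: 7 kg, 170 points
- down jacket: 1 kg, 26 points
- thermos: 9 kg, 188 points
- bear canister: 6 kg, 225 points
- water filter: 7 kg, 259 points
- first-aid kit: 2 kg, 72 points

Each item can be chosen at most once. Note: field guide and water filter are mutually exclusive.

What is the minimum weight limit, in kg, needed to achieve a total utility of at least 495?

Look for the lowest-weight combination reaching 495.
down jacket + bear canister + water filter reaches 510 using 14 kg.
Below 14 kg the best achievable stays under 495.

14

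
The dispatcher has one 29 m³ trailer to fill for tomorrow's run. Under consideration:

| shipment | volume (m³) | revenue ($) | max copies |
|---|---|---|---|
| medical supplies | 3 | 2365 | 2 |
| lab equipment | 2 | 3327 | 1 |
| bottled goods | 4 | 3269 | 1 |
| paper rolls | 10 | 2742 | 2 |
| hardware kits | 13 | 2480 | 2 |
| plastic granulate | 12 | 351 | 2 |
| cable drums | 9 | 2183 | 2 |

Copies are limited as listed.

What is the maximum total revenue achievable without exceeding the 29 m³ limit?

Density check — lab equipment 1663.50, bottled goods 817.25, medical supplies 788.33, paper rolls 274.20 are the best per m³.
The ratio heuristic lands on 2×medical supplies + lab equipment + bottled goods + paper rolls (14068) but leaves 7 m³ idle.
The 3 m³ tied up in medical supplies is better spent on paper rolls — total rises to 14445 (29 m³).

14445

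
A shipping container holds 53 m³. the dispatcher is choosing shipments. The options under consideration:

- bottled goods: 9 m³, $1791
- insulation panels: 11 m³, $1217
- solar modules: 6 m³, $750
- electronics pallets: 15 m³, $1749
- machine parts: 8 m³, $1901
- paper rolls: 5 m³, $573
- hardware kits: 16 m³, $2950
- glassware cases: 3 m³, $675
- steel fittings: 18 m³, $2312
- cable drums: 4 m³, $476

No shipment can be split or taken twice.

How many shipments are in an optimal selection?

6

The maximum revenue within 53 m³ is 9284.
For example bottled goods + insulation panels + solar modules + machine parts + hardware kits + glassware cases achieves it, using 53 m³.
Any selection reaching 9284 contains exactly 6 shipments.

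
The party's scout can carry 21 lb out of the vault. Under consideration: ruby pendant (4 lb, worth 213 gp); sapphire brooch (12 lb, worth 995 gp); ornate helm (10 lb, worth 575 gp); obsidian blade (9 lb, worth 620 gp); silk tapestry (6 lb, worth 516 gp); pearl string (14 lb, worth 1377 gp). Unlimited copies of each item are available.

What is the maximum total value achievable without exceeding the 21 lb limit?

1893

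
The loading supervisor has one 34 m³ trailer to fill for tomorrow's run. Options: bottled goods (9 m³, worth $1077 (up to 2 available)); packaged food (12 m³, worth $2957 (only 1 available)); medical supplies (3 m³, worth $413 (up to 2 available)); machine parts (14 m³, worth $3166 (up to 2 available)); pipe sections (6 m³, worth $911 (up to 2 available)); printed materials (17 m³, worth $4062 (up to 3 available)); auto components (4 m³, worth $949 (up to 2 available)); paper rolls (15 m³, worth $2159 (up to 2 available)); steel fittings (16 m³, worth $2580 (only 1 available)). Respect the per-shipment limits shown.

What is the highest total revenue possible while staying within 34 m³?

8124

The ratio heuristic lands on packaged food + printed materials + auto components (7968) but leaves 1 m³ idle.
Dropping packaged food and auto components frees 16 m³; slotting in printed materials (17 m³) lifts the total to 8124 at 34 m³.
No other feasible combination exceeds 8124.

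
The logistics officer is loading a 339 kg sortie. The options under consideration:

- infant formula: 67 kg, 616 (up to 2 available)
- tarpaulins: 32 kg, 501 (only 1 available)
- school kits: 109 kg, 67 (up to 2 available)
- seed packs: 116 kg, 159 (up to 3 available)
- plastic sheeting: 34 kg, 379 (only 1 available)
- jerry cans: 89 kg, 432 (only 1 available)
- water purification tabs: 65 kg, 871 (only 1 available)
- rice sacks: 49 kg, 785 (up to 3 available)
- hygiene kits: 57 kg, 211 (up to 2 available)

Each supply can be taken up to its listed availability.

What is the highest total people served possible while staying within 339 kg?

Filling by ratio: tarpaulins + plastic sheeting + water purification tabs + 3×rice sacks + hygiene kits for 4317, with 4 kg left unused.
Replace plastic sheeting and hygiene kits with infant formula: the trade gains 26 net, giving 4343 at 311 kg.

4343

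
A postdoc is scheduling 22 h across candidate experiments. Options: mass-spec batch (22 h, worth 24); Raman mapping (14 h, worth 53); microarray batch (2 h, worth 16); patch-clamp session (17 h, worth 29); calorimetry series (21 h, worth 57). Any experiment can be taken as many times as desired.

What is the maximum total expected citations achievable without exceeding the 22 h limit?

176

Best packing: 11×microarray batch — 22 h, 176 total.
No other feasible combination exceeds 176.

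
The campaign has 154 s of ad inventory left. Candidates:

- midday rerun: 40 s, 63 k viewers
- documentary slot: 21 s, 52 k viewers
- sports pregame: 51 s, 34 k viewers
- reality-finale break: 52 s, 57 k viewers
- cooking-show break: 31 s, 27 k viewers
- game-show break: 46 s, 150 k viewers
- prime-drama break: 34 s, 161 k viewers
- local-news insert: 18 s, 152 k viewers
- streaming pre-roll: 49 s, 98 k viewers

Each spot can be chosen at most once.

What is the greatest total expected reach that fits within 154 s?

561

By expected reach per s: local-news insert 8.44, prime-drama break 4.74, game-show break 3.26 lead.
A density-first pass picks documentary slot + cooking-show break + game-show break + prime-drama break + local-news insert — 542 at 150 s.
The 52 s tied up in documentary slot and cooking-show break is better spent on streaming pre-roll — total rises to 561 (147 s).
Runner-up documentary slot + cooking-show break + game-show break + prime-drama break + local-news insert tops out at 542.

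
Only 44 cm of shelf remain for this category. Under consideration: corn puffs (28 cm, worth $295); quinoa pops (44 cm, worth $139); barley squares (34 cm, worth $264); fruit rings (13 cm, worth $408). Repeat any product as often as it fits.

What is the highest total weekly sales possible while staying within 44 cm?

Density check — fruit rings 31.38, corn puffs 10.54, barley squares 7.76 are the best per cm.
3×fruit rings uses 39 of the 44 cm and totals 1224.

1224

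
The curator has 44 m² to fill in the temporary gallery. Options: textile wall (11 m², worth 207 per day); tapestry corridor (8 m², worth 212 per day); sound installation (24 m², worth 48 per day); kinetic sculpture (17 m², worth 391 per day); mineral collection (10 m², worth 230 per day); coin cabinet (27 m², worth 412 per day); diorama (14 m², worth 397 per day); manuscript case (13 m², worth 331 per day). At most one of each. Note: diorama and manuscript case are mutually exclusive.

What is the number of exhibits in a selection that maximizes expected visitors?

Best achievable expected visitors is 1046.
textile wall + tapestry corridor + mineral collection + diorama hits 1046 at 43 m².
Any selection reaching 1046 contains exactly 4 exhibits.

4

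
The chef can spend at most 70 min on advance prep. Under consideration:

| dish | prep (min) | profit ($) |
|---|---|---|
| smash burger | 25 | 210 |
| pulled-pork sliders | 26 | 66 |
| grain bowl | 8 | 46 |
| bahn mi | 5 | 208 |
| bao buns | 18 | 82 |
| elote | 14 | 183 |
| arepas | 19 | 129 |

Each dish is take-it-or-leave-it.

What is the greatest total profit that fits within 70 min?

Density check — bahn mi 41.60, elote 13.07, smash burger 8.40 are the best per min.
The ratio ordering already packs tightly: smash burger + bahn mi + elote + arepas, 63 min, 730.
Every other selection either busts 70 min or fails to beat 730.

730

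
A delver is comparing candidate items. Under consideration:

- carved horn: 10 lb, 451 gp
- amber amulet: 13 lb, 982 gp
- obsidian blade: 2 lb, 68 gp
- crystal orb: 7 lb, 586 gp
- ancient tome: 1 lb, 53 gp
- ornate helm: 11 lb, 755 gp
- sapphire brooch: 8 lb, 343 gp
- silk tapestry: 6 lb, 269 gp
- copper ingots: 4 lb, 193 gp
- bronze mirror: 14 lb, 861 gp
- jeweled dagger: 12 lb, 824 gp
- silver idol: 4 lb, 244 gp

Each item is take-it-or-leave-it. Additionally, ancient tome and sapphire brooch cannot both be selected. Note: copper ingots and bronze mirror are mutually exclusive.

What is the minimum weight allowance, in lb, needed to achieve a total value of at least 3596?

52

Minimise lb subject to total value ≥ 3596.
amber amulet + crystal orb + ancient tome + ornate helm + copper ingots + jeweled dagger + silver idol: 3637 value at 52 lb.
Any bundle with less than 52 lb falls short of 3596.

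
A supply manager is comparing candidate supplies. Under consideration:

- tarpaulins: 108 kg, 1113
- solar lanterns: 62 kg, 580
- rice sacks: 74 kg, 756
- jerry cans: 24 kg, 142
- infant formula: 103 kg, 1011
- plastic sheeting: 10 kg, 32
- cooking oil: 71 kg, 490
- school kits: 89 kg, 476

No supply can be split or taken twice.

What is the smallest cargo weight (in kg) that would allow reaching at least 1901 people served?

192

Minimise kg subject to total people served ≥ 1901.
tarpaulins + rice sacks + plastic sheeting reaches 1901 using 192 kg.
Any bundle with less than 192 kg falls short of 1901.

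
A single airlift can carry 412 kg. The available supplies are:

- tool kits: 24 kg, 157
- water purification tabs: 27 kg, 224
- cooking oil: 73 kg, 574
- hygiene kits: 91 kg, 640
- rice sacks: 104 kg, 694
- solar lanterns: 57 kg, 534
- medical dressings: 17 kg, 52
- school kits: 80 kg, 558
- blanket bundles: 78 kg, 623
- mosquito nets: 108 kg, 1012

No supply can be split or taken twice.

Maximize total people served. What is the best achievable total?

The ratio heuristic lands on tool kits + water purification tabs + cooking oil + solar lanterns + medical dressings + blanket bundles + mosquito nets (3176) but leaves 28 kg idle.
The 68 kg tied up in tool kits and water purification tabs and medical dressings is better spent on hygiene kits — total rises to 3383 (407 kg).
Next best is cooking oil + hygiene kits + solar lanterns + school kits + mosquito nets at 3318 (409 kg) — short by 65.

3383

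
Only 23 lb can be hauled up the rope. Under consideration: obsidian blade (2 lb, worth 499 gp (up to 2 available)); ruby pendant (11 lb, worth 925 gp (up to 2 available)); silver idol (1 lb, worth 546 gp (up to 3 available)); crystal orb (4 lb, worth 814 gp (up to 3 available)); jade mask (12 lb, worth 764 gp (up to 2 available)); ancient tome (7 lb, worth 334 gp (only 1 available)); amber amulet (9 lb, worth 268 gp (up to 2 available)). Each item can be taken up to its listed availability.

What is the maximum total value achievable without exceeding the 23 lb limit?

5078

Density check — silver idol 546.00, obsidian blade 249.50, crystal orb 203.50 are the best per lb.
Best packing: 2×obsidian blade + 3×silver idol + 3×crystal orb — 19 lb, 5078 total.
That's the maximum — no swap from here does better than 5078.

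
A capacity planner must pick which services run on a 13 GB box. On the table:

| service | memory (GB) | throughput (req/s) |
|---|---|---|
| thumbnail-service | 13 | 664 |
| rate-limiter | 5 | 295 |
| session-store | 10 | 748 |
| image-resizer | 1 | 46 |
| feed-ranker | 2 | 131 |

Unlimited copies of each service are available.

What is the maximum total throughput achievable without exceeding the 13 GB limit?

Session-store + image-resizer + feed-ranker uses 13 of the 13 GB and totals 925.
Every other selection either busts 13 GB or fails to beat 925.

925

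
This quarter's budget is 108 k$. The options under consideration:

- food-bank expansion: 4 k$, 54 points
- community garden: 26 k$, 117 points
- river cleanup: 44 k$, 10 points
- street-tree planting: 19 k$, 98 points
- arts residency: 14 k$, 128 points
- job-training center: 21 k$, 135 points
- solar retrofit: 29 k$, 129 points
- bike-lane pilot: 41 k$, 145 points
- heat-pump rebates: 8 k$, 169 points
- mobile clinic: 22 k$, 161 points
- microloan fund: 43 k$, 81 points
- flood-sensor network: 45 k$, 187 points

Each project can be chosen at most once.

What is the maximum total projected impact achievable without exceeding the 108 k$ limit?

Filling by ratio: food-bank expansion + street-tree planting + arts residency + job-training center + heat-pump rebates + mobile clinic for 745, with 20 k$ left unused.
Replace street-tree planting with solar retrofit: the trade gains 31 net, giving 776 at 98 k$.
The closest alternative, food-bank expansion + community garden + arts residency + job-training center + heat-pump rebates + mobile clinic, reaches only 764.

776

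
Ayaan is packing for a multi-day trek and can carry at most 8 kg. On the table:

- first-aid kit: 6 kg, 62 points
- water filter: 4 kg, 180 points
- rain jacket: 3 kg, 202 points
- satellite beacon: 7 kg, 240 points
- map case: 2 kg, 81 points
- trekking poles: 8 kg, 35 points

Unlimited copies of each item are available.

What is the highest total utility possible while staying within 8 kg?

The ratio ordering already packs tightly: 2×rain jacket + map case, 8 kg, 485.

485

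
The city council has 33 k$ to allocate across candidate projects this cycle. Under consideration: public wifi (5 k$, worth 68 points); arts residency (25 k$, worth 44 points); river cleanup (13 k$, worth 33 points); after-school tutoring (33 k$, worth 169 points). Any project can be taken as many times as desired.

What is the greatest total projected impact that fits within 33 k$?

Taking 6×public wifi: 30 k$ used, 408 in projected impact.
The spare 3 k$ is too small for any remaining project, and no exchange beats 408.

408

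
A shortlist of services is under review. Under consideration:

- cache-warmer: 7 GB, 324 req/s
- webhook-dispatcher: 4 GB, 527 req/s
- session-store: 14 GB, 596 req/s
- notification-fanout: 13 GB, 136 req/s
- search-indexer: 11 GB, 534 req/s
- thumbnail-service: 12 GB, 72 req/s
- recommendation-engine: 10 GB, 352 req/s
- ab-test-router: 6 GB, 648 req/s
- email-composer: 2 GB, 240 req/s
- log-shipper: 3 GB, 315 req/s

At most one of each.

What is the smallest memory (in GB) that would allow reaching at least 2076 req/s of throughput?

25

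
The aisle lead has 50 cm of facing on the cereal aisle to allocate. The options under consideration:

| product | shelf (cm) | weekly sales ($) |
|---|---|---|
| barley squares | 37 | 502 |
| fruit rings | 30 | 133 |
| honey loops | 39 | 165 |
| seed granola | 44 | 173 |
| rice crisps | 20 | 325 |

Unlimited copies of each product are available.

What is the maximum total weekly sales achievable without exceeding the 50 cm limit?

Ranking by ratio (weekly sales/cm): rice crisps 16.25, barley squares 13.57, fruit rings 4.43.
Taking 2×rice crisps: 40 cm used, 650 in weekly sales.
That's the maximum — no swap from here does better than 650.

650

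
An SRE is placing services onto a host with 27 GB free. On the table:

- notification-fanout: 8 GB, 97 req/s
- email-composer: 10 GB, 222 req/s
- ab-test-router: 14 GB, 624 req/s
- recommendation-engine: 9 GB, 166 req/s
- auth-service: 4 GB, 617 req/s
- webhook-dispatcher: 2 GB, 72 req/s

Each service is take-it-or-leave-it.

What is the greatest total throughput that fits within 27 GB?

The ratio heuristic lands on ab-test-router + auth-service + webhook-dispatcher (1313) but leaves 7 GB idle.
Dropping webhook-dispatcher frees 2 GB; slotting in recommendation-engine (9 GB) lifts the total to 1407 at 27 GB.

1407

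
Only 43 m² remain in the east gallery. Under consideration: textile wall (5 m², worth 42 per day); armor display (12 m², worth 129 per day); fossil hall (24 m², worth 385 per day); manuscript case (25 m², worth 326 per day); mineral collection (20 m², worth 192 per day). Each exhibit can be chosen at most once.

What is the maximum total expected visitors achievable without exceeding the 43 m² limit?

556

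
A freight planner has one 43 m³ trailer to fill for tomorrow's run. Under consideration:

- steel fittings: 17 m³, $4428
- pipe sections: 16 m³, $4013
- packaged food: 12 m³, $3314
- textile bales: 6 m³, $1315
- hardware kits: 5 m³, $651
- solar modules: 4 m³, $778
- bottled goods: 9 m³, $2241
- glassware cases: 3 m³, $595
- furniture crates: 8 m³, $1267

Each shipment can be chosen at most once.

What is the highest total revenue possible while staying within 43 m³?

By revenue per m³: packaged food 276.17, steel fittings 260.47, pipe sections 250.81 lead.
Greedy by ratio would take steel fittings + packaged food + bottled goods + glassware cases: 41 m³ used, total 10578.
Dropping steel fittings and glassware cases frees 20 m³; slotting in pipe sections + textile bales (22 m³) lifts the total to 10883 at 43 m³.

10883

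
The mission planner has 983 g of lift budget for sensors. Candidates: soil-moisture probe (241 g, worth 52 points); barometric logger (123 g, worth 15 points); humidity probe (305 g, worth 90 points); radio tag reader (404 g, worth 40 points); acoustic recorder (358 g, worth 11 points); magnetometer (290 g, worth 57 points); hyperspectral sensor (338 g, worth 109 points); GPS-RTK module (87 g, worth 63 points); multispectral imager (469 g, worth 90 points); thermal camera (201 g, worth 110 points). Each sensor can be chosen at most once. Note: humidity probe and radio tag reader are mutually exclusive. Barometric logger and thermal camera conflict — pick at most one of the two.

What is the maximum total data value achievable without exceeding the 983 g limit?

372

The ratio ordering already packs tightly: humidity probe + hyperspectral sensor + GPS-RTK module + thermal camera, 931 g, 372.
The closest alternative, magnetometer + hyperspectral sensor + GPS-RTK module + thermal camera, reaches only 339.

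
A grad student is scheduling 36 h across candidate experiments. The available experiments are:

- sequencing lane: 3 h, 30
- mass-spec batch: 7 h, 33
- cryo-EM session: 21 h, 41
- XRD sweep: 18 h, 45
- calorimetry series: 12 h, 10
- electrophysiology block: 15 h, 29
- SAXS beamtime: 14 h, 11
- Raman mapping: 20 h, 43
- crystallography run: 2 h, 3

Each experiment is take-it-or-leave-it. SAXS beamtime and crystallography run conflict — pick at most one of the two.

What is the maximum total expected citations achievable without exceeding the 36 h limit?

The ratio ordering already packs tightly: sequencing lane + mass-spec batch + XRD sweep + crystallography run, 30 h, 111.

111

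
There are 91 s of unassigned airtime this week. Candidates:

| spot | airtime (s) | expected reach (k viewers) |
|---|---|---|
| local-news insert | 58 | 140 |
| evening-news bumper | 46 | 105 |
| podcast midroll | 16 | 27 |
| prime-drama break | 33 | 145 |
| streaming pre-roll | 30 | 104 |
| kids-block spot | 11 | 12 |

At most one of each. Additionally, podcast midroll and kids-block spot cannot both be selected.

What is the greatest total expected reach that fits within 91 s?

Density check — prime-drama break 4.39, streaming pre-roll 3.47, local-news insert 2.41, evening-news bumper 2.28 are the best per s.
Local-news insert + prime-drama break uses 91 of the 91 s and totals 285.

285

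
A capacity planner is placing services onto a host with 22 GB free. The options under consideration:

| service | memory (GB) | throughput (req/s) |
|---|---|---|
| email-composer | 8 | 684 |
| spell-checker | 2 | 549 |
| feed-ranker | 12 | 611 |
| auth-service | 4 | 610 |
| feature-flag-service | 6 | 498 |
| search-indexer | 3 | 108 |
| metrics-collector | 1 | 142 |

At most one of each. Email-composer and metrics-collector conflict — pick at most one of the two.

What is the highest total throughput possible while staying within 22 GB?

2341

Ranking by ratio (throughput/GB): spell-checker 274.50, auth-service 152.50, metrics-collector 142.00.
Best packing: email-composer + spell-checker + auth-service + feature-flag-service — 20 GB, 2341 total.
Runner-up spell-checker + feed-ranker + auth-service + search-indexer + metrics-collector tops out at 2020.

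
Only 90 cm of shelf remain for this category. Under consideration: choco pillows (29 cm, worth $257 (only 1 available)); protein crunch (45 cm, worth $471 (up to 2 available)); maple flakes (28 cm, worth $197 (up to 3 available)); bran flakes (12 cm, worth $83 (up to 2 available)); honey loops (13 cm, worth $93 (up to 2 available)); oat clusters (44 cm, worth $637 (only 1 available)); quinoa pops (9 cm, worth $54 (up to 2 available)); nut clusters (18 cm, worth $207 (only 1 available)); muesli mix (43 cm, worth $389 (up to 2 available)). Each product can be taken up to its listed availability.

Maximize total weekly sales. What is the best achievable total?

1108

Density check — oat clusters 14.48, nut clusters 11.50, protein crunch 10.47 are the best per cm.
A density-first pass picks 2×honey loops + oat clusters + nut clusters — 1030 at 88 cm.
Dropping 2×honey loops and nut clusters frees 44 cm; slotting in protein crunch (45 cm) lifts the total to 1108 at 89 cm.
Nothing else within 90 cm beats 1108.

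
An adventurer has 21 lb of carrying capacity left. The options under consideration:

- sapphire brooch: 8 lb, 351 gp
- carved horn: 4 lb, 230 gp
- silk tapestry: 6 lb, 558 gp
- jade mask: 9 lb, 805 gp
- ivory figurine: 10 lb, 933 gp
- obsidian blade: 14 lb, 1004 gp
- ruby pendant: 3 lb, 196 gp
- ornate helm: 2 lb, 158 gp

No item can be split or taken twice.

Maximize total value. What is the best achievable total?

1896

By value per lb: ivory figurine 93.30, silk tapestry 93.00, jade mask 89.44 lead.
A density-first pass picks silk tapestry + ivory figurine + ruby pendant + ornate helm — 1845 at 21 lb.
Replace silk tapestry and ruby pendant with jade mask: the trade gains 51 net, giving 1896 at 21 lb.
The closest alternative, silk tapestry + ivory figurine + ruby pendant + ornate helm, reaches only 1845.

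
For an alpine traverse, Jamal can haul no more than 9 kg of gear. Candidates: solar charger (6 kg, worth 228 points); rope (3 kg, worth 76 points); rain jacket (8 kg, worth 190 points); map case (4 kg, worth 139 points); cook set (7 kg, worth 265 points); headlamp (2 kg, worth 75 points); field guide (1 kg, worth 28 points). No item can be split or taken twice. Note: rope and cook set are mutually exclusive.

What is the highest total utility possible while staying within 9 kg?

340

A density-first pass picks solar charger + headlamp + field guide — 331 at 9 kg.
Replace solar charger and field guide with cook set: the trade gains 9 net, giving 340 at 9 kg.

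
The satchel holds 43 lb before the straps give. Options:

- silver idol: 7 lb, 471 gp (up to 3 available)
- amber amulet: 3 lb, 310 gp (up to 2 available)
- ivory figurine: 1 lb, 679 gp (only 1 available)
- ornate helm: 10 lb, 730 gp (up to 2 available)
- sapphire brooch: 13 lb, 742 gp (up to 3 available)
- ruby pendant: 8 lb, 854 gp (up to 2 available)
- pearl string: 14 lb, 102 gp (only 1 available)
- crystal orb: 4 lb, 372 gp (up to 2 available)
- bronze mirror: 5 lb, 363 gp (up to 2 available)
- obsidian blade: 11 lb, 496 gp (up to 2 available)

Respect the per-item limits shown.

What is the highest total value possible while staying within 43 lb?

4585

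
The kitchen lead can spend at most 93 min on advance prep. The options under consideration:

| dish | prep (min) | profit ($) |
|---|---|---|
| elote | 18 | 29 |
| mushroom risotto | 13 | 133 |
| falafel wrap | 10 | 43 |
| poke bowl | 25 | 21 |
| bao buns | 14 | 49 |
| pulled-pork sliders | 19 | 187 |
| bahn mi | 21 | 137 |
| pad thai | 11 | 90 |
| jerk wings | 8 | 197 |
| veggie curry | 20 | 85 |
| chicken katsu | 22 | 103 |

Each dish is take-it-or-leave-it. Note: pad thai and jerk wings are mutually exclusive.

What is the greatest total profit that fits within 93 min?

Taking mushroom risotto + falafel wrap + pulled-pork sliders + bahn mi + jerk wings + chicken katsu: 93 min used, 800 in profit.
Next best is mushroom risotto + falafel wrap + pulled-pork sliders + bahn mi + jerk wings + veggie curry at 782 (91 min) — short by 18.

800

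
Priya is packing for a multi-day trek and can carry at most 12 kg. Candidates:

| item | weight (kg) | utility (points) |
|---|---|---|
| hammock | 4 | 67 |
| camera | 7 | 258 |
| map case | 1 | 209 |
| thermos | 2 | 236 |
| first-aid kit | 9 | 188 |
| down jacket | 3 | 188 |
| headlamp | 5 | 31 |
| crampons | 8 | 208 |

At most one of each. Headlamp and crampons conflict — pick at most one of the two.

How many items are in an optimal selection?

3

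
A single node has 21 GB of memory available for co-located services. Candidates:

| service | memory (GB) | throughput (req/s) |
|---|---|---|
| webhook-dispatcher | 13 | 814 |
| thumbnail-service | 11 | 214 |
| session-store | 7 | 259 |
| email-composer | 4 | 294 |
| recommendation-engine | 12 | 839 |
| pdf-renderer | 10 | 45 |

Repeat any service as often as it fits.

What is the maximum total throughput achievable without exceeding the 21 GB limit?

1470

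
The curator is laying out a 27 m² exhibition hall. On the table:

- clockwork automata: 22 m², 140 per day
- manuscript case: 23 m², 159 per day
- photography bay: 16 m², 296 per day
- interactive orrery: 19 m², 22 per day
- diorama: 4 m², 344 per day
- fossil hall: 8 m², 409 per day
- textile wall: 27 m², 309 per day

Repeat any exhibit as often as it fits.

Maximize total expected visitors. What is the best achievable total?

2064

Ranking by ratio (expected visitors/m²): diorama 86.00, fossil hall 51.12, photography bay 18.50.
The ratio ordering already packs tightly: 6×diorama, 24 m², 2064.
Every other selection either busts 27 m² or fails to beat 2064.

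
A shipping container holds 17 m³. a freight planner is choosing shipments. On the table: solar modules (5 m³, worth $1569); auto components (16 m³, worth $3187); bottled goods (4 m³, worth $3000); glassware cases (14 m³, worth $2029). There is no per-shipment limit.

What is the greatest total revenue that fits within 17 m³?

12000

4×bottled goods uses 16 of the 17 m³ and totals 12000.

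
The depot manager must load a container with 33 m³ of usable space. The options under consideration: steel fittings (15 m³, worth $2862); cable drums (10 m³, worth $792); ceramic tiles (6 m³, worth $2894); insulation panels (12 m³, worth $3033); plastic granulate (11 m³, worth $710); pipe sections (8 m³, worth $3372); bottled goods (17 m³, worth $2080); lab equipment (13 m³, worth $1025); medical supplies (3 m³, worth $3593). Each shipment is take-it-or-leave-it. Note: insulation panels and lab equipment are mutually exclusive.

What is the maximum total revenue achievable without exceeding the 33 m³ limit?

The ratio ordering already packs tightly: ceramic tiles + insulation panels + pipe sections + medical supplies, 29 m³, 12892.
Nothing else feasible within 33 m³ beats 12892.

12892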